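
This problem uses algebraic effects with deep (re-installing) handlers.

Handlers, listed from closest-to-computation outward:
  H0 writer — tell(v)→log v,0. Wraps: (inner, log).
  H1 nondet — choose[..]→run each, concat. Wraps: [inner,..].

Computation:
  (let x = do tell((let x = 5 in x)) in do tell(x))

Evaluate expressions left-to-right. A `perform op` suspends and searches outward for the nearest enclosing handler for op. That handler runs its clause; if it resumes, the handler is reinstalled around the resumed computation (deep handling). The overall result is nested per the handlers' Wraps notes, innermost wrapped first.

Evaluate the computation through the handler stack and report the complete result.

Answer: [(0, (5, 0))]

Step-by-step:
tell(5) @ H0 ⇒ log+=5
tell(0) @ H0 ⇒ log+=0
H0 returns (0, (5, 0))
H1 returns [(0, (5, 0))]
= [(0, (5, 0))]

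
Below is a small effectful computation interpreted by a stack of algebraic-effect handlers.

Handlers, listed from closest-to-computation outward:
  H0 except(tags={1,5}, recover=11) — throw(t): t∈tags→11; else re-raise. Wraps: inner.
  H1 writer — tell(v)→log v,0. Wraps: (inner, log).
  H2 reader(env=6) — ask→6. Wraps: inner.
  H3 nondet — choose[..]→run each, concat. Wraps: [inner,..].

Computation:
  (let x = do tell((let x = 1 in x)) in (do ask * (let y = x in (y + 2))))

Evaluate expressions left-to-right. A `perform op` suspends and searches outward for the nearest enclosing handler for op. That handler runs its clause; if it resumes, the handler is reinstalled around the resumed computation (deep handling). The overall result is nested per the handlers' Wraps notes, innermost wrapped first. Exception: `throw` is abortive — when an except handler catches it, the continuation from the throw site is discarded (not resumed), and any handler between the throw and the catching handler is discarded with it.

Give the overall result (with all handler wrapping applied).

Working:
tell(1) @ H1 ⇒ log+=1
ask @ H2 ⇒ 6
H0 returns 12
H1 returns (12, (1))
H2 returns (12, (1))
H3 returns [(12, (1))]
= [(12, (1))]

Answer: [(12, (1))]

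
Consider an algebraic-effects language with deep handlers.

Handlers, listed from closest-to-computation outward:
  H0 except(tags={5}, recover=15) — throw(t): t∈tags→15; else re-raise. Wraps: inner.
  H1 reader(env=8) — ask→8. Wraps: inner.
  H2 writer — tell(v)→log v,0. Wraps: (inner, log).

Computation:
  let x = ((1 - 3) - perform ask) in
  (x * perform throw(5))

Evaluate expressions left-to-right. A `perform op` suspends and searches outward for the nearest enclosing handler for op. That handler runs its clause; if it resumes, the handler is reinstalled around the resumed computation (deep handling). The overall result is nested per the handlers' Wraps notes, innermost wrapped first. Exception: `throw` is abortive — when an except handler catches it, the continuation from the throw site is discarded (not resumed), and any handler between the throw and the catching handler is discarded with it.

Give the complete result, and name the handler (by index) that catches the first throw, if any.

Answer: (15, ()) ; first throw caught by: H0

Evaluation trace:
ask @ H1 ⇒ 8
throw(5) @ H0 caught ⇒ 15
H1 returns 15
H2 returns (15, ())
= (15, ())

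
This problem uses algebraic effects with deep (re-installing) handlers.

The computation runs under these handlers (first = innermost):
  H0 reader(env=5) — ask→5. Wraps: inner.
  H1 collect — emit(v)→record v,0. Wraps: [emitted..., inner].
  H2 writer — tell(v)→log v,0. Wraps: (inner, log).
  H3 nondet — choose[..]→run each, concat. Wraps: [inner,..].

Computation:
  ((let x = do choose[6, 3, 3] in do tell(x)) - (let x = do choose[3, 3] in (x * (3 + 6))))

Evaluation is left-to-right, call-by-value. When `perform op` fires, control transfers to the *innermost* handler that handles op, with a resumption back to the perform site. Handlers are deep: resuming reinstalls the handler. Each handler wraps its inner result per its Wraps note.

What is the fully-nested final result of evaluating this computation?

Answer: [([-27], (6)), ([-27], (6)), ([-27], (3)), ([-27], (3)), ([-27], (3)), ([-27], (3))]

Working:
choose[6, 3, 3] @ H3
  branch[0] choose=6:
    tell(6) @ H2 ⇒ log+=6
    choose[3, 3] @ H3
      branch[0] choose=3:
        H0 returns -27
        H1 returns [-27]
        H2 returns ([-27], (6))
        H3 returns [([-27], (6))]
      branch[1] choose=3:
        H0 returns -27
        H1 returns [-27]
        H2 returns ([-27], (6))
        H3 returns [([-27], (6))]
  branch[1] choose=3:
    tell(3) @ H2 ⇒ log+=3
    choose[3, 3] @ H3
      branch[0] choose=3:
        H0 returns -27
        H1 returns [-27]
        H2 returns ([-27], (3))
        H3 returns [([-27], (3))]
      branch[1] choose=3:
        H0 returns -27
        H1 returns [-27]
        H2 returns ([-27], (3))
        H3 returns [([-27], (3))]
  branch[2] choose=3:
    tell(3) @ H2 ⇒ log+=3
    choose[3, 3] @ H3
      branch[0] choose=3:
        H0 returns -27
        H1 returns [-27]
        H2 returns ([-27], (3))
        H3 returns [([-27], (3))]
      branch[1] choose=3:
        H0 returns -27
        H1 returns [-27]
        H2 returns ([-27], (3))
        H3 returns [([-27], (3))]
= [([-27], (6)), ([-27], (6)), ([-27], (3)), ([-27], (3)), ([-27], (3)), ([-27], (3))]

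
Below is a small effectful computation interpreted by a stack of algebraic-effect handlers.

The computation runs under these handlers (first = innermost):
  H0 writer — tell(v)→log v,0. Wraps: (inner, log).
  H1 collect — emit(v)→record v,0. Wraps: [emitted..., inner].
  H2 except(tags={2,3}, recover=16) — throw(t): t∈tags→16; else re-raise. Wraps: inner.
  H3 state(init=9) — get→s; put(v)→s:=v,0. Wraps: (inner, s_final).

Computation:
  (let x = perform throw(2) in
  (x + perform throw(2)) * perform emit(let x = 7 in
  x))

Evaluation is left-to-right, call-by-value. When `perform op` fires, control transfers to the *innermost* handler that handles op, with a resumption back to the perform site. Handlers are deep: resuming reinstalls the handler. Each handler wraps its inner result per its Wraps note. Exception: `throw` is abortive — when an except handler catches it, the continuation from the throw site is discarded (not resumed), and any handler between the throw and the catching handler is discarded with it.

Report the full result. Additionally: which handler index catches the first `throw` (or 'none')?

Working:
throw(2) @ H2 caught ⇒ 16
H3 returns (16, 9)
= (16, 9)

Answer: (16, 9) ; first throw caught by: H2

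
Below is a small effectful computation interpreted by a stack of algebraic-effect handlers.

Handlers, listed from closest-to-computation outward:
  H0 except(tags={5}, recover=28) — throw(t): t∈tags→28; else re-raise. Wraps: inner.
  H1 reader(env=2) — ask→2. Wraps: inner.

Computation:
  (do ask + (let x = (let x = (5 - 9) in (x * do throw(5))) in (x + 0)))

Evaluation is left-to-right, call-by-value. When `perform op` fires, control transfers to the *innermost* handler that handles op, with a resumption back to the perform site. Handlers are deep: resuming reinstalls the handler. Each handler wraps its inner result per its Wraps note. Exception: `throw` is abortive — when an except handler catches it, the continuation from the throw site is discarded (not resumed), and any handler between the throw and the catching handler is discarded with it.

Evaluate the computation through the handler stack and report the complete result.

Step-by-step:
ask @ H1 ⇒ 2
throw(5) @ H0 caught ⇒ 28
H1 returns 28
= 28

Answer: 28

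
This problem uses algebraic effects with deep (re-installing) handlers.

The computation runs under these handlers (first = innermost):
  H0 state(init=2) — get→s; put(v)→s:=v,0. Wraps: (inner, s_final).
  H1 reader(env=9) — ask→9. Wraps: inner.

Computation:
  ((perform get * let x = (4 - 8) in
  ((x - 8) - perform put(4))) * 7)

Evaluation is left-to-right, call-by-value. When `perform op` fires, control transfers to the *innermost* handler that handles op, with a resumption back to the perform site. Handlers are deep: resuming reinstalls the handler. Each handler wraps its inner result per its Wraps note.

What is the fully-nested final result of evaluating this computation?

Step-by-step:
get @ H0 ⇒ 2
put(4) @ H0 ⇒ s:=4
H0 returns (-168, 4)
H1 returns (-168, 4)
= (-168, 4)

Answer: (-168, 4)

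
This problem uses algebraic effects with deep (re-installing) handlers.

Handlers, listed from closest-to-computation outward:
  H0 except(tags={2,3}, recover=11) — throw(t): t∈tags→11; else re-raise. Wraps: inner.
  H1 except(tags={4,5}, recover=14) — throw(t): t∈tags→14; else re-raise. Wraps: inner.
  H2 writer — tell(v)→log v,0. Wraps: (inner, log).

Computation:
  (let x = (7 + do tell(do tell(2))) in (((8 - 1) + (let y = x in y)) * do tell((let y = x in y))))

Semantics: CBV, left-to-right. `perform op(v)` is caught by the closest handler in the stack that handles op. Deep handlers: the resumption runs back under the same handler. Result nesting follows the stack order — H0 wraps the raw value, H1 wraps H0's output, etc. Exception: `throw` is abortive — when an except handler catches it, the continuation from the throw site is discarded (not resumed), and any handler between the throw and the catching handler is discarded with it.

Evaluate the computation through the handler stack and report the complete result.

Evaluation trace:
tell(2) @ H2 ⇒ log+=2
tell(0) @ H2 ⇒ log+=0
tell(7) @ H2 ⇒ log+=7
H0 returns 0
H1 returns 0
H2 returns (0, (2, 0, 7))
= (0, (2, 0, 7))

Answer: (0, (2, 0, 7))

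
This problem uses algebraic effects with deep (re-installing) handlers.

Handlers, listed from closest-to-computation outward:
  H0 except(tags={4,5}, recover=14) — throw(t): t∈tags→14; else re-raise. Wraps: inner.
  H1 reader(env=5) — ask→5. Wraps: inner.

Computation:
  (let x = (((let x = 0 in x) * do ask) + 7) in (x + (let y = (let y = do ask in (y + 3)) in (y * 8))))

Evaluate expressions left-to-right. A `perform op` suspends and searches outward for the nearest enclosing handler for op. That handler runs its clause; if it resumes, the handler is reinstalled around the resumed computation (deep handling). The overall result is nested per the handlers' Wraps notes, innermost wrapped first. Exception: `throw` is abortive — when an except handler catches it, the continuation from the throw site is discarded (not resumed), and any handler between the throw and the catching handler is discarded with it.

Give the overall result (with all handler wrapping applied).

Working:
ask @ H1 ⇒ 5
ask @ H1 ⇒ 5
H0 returns 71
H1 returns 71
= 71

Answer: 71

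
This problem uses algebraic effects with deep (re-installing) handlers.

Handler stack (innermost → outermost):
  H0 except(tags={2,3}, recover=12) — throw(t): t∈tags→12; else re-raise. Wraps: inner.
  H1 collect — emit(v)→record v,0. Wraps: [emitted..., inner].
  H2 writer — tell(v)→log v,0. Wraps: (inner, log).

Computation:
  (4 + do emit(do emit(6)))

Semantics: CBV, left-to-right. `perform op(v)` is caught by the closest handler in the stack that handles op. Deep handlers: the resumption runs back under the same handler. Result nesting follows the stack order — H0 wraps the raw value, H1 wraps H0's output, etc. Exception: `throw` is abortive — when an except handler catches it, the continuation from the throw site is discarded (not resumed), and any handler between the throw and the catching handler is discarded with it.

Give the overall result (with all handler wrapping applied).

Step-by-step:
emit(6) @ H1 ⇒ out+=6
emit(0) @ H1 ⇒ out+=0
H0 returns 4
H1 returns [6, 0, 4]
H2 returns ([6, 0, 4], ())
= ([6, 0, 4], ())

Answer: ([6, 0, 4], ())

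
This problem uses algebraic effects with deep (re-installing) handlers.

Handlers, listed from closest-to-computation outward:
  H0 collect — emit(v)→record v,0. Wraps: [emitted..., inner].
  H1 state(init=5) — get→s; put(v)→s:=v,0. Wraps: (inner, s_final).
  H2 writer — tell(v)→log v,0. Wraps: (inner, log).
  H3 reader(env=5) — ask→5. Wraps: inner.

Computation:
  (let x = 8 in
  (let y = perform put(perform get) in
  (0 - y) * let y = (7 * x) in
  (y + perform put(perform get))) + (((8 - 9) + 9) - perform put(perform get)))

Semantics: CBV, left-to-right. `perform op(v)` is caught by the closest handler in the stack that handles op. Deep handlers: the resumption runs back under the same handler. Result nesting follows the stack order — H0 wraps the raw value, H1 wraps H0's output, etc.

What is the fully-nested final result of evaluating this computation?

Answer: (([8], 5), ())

Step-by-step:
get @ H1 ⇒ 5
put(5) @ H1 ⇒ s:=5
get @ H1 ⇒ 5
put(5) @ H1 ⇒ s:=5
get @ H1 ⇒ 5
put(5) @ H1 ⇒ s:=5
H0 returns [8]
H1 returns ([8], 5)
H2 returns (([8], 5), ())
H3 returns (([8], 5), ())
= (([8], 5), ())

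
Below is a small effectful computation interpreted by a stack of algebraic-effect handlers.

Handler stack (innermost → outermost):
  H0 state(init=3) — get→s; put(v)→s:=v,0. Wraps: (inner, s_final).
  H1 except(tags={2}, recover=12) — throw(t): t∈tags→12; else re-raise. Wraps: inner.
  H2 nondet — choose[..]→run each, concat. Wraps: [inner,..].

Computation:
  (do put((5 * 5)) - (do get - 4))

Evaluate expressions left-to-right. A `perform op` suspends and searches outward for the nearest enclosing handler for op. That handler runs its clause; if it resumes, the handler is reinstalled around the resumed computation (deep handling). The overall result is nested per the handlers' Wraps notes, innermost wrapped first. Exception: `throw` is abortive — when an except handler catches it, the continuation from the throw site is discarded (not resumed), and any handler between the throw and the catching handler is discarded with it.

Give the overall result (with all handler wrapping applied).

Step-by-step:
put(25) @ H0 ⇒ s:=25
get @ H0 ⇒ 25
H0 returns (-21, 25)
H1 returns (-21, 25)
H2 returns [(-21, 25)]
= [(-21, 25)]

Answer: [(-21, 25)]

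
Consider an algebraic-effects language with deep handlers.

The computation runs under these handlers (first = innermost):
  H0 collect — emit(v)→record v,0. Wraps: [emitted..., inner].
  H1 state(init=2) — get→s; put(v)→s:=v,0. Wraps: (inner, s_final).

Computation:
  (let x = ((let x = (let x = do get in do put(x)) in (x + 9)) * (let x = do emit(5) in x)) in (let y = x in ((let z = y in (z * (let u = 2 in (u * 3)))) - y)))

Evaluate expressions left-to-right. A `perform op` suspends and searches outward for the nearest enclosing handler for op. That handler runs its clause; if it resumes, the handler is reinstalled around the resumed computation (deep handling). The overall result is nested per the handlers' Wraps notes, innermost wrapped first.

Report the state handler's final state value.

Answer: 2

Evaluation trace:
get @ H1 ⇒ 2
put(2) @ H1 ⇒ s:=2
emit(5) @ H0 ⇒ out+=5
H0 returns [5, 0]
H1 returns ([5, 0], 2)
= ([5, 0], 2)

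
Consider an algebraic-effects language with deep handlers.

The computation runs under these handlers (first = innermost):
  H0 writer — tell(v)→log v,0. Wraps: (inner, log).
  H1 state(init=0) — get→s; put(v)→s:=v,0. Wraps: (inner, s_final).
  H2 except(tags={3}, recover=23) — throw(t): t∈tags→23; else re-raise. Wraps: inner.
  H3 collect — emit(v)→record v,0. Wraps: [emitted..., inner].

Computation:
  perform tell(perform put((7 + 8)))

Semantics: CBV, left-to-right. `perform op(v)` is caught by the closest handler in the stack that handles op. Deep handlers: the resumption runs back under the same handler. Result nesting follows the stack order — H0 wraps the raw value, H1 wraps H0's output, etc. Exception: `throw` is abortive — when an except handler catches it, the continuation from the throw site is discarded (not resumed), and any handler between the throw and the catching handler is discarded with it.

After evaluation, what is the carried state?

Working:
put(15) @ H1 ⇒ s:=15
tell(0) @ H0 ⇒ log+=0
H0 returns (0, (0))
H1 returns ((0, (0)), 15)
H2 returns ((0, (0)), 15)
H3 returns [((0, (0)), 15)]
= [((0, (0)), 15)]

Answer: 15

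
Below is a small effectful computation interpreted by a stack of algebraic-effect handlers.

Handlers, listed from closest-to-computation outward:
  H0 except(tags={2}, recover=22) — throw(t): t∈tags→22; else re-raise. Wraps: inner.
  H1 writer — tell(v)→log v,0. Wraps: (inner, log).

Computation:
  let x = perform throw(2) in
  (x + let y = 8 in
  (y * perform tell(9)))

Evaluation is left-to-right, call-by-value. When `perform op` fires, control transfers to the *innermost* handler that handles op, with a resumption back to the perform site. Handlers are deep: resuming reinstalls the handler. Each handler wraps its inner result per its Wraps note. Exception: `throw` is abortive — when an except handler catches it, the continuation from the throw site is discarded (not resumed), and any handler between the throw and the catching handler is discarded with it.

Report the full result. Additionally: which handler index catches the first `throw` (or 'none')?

Step-by-step:
throw(2) @ H0 caught ⇒ 22
H1 returns (22, ())
= (22, ())

Answer: (22, ()) ; first throw caught by: H0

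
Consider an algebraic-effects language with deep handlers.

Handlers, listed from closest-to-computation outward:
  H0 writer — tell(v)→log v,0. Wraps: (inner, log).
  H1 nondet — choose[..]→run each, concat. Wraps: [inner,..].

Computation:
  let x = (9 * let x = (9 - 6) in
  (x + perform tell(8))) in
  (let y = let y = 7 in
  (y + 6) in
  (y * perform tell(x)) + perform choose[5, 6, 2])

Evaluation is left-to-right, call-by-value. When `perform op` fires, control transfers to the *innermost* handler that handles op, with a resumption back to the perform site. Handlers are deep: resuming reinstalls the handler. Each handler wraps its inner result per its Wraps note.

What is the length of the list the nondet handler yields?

Step-by-step:
tell(8) @ H0 ⇒ log+=8
tell(27) @ H0 ⇒ log+=27
choose[5, 6, 2] @ H1
  branch[0] choose=5:
    H0 returns (5, (8, 27))
    H1 returns [(5, (8, 27))]
  branch[1] choose=6:
    H0 returns (6, (8, 27))
    H1 returns [(6, (8, 27))]
  branch[2] choose=2:
    H0 returns (2, (8, 27))
    H1 returns [(2, (8, 27))]
= [(5, (8, 27)), (6, (8, 27)), (2, (8, 27))]

Answer: 3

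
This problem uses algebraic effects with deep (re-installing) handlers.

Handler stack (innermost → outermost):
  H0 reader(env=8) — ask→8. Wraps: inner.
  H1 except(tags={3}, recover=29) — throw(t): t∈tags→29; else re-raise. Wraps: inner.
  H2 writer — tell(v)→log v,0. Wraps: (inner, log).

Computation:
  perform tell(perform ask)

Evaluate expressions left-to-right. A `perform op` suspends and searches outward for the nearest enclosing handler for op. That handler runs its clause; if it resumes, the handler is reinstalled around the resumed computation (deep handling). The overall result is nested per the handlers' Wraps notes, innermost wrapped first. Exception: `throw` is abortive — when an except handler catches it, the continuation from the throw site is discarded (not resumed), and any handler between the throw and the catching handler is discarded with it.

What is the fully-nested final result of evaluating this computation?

Step-by-step:
ask @ H0 ⇒ 8
tell(8) @ H2 ⇒ log+=8
H0 returns 0
H1 returns 0
H2 returns (0, (8))
= (0, (8))

Answer: (0, (8))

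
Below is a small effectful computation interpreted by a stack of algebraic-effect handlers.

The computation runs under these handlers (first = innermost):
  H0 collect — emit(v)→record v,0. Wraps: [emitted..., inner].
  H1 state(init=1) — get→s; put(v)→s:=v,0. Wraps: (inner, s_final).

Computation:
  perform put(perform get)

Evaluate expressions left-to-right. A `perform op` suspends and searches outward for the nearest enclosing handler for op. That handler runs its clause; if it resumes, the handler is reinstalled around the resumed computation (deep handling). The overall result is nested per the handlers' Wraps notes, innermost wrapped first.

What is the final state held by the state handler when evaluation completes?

Answer: 1

Evaluation trace:
get @ H1 ⇒ 1
put(1) @ H1 ⇒ s:=1
H0 returns [0]
H1 returns ([0], 1)
= ([0], 1)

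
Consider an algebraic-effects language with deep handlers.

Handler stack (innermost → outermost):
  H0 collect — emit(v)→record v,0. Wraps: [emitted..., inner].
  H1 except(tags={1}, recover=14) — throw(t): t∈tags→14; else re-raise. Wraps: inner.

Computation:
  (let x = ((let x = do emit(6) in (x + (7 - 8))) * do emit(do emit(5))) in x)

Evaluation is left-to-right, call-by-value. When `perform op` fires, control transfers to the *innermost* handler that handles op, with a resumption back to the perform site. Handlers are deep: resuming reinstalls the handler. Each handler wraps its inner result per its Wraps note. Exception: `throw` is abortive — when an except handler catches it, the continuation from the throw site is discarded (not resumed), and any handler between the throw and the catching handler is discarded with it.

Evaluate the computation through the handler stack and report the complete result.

Answer: [6, 5, 0, 0]

Step-by-step:
emit(6) @ H0 ⇒ out+=6
emit(5) @ H0 ⇒ out+=5
emit(0) @ H0 ⇒ out+=0
H0 returns [6, 5, 0, 0]
H1 returns [6, 5, 0, 0]
= [6, 5, 0, 0]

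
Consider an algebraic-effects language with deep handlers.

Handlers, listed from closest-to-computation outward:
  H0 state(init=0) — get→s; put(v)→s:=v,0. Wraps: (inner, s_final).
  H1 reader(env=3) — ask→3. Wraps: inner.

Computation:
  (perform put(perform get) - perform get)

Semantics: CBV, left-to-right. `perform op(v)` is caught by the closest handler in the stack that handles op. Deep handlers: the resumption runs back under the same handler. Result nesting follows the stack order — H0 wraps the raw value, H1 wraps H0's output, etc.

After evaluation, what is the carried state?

Step-by-step:
get @ H0 ⇒ 0
put(0) @ H0 ⇒ s:=0
get @ H0 ⇒ 0
H0 returns (0, 0)
H1 returns (0, 0)
= (0, 0)

Answer: 0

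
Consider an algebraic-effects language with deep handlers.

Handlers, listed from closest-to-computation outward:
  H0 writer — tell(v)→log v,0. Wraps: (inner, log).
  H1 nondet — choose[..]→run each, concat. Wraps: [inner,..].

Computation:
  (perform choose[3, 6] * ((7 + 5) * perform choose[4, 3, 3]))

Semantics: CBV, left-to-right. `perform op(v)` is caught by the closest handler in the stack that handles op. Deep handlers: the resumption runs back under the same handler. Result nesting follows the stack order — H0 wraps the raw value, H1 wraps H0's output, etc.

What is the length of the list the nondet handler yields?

Step-by-step:
choose[3, 6] @ H1
  branch[0] choose=3:
    choose[4, 3, 3] @ H1
      branch[0] choose=4:
        H0 returns (144, ())
        H1 returns [(144, ())]
      branch[1] choose=3:
        H0 returns (108, ())
        H1 returns [(108, ())]
      branch[2] choose=3:
        H0 returns (108, ())
        H1 returns [(108, ())]
  branch[1] choose=6:
    choose[4, 3, 3] @ H1
      branch[0] choose=4:
        H0 returns (288, ())
        H1 returns [(288, ())]
      branch[1] choose=3:
        H0 returns (216, ())
        H1 returns [(216, ())]
      branch[2] choose=3:
        H0 returns (216, ())
        H1 returns [(216, ())]
= [(144, ()), (108, ()), (108, ()), (288, ()), (216, ()), (216, ())]

Answer: 6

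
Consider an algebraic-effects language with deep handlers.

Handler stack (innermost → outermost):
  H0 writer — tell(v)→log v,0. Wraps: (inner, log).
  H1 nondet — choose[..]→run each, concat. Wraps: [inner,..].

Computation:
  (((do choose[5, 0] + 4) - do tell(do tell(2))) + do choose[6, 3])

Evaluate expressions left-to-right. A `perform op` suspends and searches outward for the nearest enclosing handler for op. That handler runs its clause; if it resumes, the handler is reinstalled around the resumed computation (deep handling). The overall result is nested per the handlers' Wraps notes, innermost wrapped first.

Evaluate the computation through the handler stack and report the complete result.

Answer: [(15, (2, 0)), (12, (2, 0)), (10, (2, 0)), (7, (2, 0))]

Working:
choose[5, 0] @ H1
  branch[0] choose=5:
    tell(2) @ H0 ⇒ log+=2
    tell(0) @ H0 ⇒ log+=0
    choose[6, 3] @ H1
      branch[0] choose=6:
        H0 returns (15, (2, 0))
        H1 returns [(15, (2, 0))]
      branch[1] choose=3:
        H0 returns (12, (2, 0))
        H1 returns [(12, (2, 0))]
  branch[1] choose=0:
    tell(2) @ H0 ⇒ log+=2
    tell(0) @ H0 ⇒ log+=0
    choose[6, 3] @ H1
      branch[0] choose=6:
        H0 returns (10, (2, 0))
        H1 returns [(10, (2, 0))]
      branch[1] choose=3:
        H0 returns (7, (2, 0))
        H1 returns [(7, (2, 0))]
= [(15, (2, 0)), (12, (2, 0)), (10, (2, 0)), (7, (2, 0))]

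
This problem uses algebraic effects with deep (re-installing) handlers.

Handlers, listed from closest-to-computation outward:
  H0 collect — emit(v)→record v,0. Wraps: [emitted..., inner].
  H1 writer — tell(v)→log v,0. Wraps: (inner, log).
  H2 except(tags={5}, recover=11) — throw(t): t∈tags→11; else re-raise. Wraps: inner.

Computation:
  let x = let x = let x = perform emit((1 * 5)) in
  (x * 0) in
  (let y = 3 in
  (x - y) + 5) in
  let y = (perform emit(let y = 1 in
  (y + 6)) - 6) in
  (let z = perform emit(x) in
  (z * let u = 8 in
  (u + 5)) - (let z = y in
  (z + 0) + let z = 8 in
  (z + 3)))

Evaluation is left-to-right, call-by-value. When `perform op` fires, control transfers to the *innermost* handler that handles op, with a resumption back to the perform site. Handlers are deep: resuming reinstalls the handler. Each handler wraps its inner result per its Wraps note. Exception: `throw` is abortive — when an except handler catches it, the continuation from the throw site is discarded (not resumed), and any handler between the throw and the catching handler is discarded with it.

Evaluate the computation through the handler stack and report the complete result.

Answer: ([5, 7, 2, -5], ())

Step-by-step:
emit(5) @ H0 ⇒ out+=5
emit(7) @ H0 ⇒ out+=7
emit(2) @ H0 ⇒ out+=2
H0 returns [5, 7, 2, -5]
H1 returns ([5, 7, 2, -5], ())
H2 returns ([5, 7, 2, -5], ())
= ([5, 7, 2, -5], ())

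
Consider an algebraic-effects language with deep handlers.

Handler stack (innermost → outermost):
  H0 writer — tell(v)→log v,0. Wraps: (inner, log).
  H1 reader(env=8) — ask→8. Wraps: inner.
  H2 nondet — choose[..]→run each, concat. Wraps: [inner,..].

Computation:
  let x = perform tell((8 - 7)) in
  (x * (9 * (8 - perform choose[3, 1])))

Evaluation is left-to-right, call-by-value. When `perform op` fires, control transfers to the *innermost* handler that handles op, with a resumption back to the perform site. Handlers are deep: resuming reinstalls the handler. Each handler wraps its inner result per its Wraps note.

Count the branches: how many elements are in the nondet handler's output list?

Answer: 2

Step-by-step:
tell(1) @ H0 ⇒ log+=1
choose[3, 1] @ H2
  branch[0] choose=3:
    H0 returns (0, (1))
    H1 returns (0, (1))
    H2 returns [(0, (1))]
  branch[1] choose=1:
    H0 returns (0, (1))
    H1 returns (0, (1))
    H2 returns [(0, (1))]
= [(0, (1)), (0, (1))]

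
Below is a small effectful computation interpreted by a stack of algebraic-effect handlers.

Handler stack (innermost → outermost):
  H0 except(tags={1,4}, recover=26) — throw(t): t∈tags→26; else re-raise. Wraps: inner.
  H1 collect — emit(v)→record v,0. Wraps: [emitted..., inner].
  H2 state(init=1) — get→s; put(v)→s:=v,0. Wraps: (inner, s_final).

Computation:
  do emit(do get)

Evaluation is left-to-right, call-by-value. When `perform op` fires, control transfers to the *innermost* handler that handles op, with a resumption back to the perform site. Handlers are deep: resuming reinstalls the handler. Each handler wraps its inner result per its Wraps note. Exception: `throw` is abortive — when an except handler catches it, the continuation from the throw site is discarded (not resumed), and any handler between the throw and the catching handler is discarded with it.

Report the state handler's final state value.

Answer: 1

Step-by-step:
get @ H2 ⇒ 1
emit(1) @ H1 ⇒ out+=1
H0 returns 0
H1 returns [1, 0]
H2 returns ([1, 0], 1)
= ([1, 0], 1)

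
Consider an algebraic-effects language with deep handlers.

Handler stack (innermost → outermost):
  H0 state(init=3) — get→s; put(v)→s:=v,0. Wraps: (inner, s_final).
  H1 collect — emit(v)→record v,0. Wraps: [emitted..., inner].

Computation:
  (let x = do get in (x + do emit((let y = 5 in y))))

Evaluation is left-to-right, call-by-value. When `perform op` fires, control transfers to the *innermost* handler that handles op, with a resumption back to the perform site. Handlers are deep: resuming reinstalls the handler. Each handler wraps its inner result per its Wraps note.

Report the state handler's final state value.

Answer: 3

Working:
get @ H0 ⇒ 3
emit(5) @ H1 ⇒ out+=5
H0 returns (3, 3)
H1 returns [5, (3, 3)]
= [5, (3, 3)]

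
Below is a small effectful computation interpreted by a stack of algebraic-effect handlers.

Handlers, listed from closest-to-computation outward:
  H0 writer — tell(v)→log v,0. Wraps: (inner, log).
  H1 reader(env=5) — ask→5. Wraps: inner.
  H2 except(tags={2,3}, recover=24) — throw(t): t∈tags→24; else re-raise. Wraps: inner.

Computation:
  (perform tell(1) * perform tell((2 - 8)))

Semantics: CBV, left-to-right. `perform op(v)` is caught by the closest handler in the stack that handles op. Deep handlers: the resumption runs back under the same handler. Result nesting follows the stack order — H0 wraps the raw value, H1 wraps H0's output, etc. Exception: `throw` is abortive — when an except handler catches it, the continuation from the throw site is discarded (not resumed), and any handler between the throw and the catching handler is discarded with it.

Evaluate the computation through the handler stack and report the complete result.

Evaluation trace:
tell(1) @ H0 ⇒ log+=1
tell(-6) @ H0 ⇒ log+=-6
H0 returns (0, (1, -6))
H1 returns (0, (1, -6))
H2 returns (0, (1, -6))
= (0, (1, -6))

Answer: (0, (1, -6))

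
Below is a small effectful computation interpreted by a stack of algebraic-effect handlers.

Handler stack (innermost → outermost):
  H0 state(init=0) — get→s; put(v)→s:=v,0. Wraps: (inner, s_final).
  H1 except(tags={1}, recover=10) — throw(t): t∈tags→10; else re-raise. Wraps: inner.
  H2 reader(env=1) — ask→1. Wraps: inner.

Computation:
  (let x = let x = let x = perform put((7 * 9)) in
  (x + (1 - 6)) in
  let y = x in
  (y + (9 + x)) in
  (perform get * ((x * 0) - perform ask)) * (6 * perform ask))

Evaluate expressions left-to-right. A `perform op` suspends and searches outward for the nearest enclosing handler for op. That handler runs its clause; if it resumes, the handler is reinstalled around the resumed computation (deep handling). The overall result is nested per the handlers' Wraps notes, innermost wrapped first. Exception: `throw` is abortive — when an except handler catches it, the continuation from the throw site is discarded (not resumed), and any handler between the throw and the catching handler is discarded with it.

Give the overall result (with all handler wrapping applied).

Answer: (-378, 63)

Evaluation trace:
put(63) @ H0 ⇒ s:=63
get @ H0 ⇒ 63
ask @ H2 ⇒ 1
ask @ H2 ⇒ 1
H0 returns (-378, 63)
H1 returns (-378, 63)
H2 returns (-378, 63)
= (-378, 63)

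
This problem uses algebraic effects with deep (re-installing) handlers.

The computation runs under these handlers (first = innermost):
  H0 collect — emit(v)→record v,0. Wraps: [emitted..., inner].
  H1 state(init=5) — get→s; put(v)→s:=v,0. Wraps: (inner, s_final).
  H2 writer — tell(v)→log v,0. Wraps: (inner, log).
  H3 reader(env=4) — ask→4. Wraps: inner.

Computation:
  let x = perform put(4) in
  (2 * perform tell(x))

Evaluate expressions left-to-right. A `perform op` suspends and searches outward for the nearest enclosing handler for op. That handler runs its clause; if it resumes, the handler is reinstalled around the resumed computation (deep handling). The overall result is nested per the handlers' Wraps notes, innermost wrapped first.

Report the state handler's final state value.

Answer: 4

Evaluation trace:
put(4) @ H1 ⇒ s:=4
tell(0) @ H2 ⇒ log+=0
H0 returns [0]
H1 returns ([0], 4)
H2 returns (([0], 4), (0))
H3 returns (([0], 4), (0))
= (([0], 4), (0))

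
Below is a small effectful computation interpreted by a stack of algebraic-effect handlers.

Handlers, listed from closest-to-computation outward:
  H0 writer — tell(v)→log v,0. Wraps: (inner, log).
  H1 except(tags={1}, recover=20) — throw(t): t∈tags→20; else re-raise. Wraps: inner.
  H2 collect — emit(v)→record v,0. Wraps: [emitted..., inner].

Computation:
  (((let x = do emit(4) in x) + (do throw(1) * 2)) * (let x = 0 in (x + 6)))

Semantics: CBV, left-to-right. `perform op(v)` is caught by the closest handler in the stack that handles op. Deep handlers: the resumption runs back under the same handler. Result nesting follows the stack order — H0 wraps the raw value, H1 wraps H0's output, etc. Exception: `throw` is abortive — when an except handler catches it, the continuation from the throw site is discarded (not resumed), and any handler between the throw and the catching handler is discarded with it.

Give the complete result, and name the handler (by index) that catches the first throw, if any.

Step-by-step:
emit(4) @ H2 ⇒ out+=4
throw(1) @ H1 caught ⇒ 20
H2 returns [4, 20]
= [4, 20]

Answer: [4, 20] ; first throw caught by: H1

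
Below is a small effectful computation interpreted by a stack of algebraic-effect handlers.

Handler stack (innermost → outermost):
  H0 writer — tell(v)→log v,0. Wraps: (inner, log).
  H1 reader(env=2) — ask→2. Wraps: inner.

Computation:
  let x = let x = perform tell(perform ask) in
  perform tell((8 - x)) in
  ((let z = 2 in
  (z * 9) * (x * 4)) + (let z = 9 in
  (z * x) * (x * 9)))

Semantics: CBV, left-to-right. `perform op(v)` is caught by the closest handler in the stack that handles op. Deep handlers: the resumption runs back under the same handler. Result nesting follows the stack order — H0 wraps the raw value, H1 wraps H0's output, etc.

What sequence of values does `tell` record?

Step-by-step:
ask @ H1 ⇒ 2
tell(2) @ H0 ⇒ log+=2
tell(8) @ H0 ⇒ log+=8
H0 returns (0, (2, 8))
H1 returns (0, (2, 8))
= (0, (2, 8))

Answer: (2, 8)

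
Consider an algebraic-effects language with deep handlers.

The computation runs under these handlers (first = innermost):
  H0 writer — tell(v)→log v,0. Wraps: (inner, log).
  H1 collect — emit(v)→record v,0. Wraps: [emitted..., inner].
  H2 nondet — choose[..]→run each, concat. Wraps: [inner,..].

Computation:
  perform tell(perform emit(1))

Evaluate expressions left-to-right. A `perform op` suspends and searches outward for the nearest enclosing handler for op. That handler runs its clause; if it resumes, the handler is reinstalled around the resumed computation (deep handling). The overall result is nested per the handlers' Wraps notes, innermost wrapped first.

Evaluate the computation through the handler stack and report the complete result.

Step-by-step:
emit(1) @ H1 ⇒ out+=1
tell(0) @ H0 ⇒ log+=0
H0 returns (0, (0))
H1 returns [1, (0, (0))]
H2 returns [[1, (0, (0))]]
= [[1, (0, (0))]]

Answer: [[1, (0, (0))]]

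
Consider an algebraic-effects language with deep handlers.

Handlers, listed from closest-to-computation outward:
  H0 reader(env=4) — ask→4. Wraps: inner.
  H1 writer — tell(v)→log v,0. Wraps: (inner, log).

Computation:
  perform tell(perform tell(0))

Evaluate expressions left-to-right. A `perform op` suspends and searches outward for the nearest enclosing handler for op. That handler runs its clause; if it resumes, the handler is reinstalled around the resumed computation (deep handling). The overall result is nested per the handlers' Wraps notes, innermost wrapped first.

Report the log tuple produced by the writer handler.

Answer: (0, 0)

Step-by-step:
tell(0) @ H1 ⇒ log+=0
tell(0) @ H1 ⇒ log+=0
H0 returns 0
H1 returns (0, (0, 0))
= (0, (0, 0))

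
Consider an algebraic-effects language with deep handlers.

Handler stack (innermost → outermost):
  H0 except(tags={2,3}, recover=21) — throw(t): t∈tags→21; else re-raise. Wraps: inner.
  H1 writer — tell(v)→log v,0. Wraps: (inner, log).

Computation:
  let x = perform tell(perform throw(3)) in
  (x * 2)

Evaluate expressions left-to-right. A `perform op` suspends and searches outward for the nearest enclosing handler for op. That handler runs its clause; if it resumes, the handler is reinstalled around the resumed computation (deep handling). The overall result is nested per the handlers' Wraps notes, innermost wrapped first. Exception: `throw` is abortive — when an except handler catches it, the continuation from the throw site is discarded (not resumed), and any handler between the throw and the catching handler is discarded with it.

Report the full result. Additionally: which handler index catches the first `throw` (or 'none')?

Answer: (21, ()) ; first throw caught by: H0

Step-by-step:
throw(3) @ H0 caught ⇒ 21
H1 returns (21, ())
= (21, ())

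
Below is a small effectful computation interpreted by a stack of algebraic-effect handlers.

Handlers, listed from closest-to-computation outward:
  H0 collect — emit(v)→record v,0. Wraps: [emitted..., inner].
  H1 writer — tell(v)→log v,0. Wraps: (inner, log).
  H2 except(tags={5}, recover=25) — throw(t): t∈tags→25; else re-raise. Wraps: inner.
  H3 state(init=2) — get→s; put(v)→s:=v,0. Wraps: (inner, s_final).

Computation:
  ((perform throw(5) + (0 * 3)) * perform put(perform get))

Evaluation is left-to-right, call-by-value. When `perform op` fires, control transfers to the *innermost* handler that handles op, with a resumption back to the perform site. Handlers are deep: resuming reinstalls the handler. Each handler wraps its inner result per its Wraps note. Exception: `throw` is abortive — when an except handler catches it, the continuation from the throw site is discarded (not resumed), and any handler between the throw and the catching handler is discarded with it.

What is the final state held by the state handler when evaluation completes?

Step-by-step:
throw(5) @ H2 caught ⇒ 25
H3 returns (25, 2)
= (25, 2)

Answer: 2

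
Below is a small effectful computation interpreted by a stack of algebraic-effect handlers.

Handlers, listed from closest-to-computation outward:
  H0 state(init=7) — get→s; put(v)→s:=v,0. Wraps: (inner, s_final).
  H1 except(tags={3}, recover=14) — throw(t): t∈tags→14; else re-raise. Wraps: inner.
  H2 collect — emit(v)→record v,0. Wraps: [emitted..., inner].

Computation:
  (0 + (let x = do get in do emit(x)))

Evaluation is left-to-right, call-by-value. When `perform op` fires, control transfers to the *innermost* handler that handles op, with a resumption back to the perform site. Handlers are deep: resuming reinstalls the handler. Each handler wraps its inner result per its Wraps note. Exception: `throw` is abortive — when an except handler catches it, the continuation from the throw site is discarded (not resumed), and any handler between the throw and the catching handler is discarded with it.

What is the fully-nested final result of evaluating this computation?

Step-by-step:
get @ H0 ⇒ 7
emit(7) @ H2 ⇒ out+=7
H0 returns (0, 7)
H1 returns (0, 7)
H2 returns [7, (0, 7)]
= [7, (0, 7)]

Answer: [7, (0, 7)]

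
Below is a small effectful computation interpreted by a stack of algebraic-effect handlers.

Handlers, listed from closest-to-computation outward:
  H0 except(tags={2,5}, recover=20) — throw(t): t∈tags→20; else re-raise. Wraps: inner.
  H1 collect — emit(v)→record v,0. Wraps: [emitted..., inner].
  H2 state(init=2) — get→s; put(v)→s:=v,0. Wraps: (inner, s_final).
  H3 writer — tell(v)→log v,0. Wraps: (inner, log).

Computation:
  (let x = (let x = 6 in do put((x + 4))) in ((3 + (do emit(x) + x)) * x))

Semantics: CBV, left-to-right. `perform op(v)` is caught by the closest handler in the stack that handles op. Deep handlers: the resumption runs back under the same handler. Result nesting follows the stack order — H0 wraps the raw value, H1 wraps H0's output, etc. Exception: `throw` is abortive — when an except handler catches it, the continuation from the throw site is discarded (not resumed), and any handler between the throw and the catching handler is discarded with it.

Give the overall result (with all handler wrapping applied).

Answer: (([0, 0], 10), ())

Step-by-step:
put(10) @ H2 ⇒ s:=10
emit(0) @ H1 ⇒ out+=0
H0 returns 0
H1 returns [0, 0]
H2 returns ([0, 0], 10)
H3 returns (([0, 0], 10), ())
= (([0, 0], 10), ())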